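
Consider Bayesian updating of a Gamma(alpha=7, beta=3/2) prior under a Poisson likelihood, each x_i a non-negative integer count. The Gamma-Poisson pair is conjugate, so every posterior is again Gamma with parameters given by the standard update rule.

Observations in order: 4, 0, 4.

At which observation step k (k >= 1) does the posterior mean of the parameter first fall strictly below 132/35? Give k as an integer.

k = 2

obs 1: x=4 → posterior Gamma(11, 5/2)
obs 2: x=0 → posterior Gamma(11, 7/2)
obs 3: x=4 → posterior Gamma(15, 9/2)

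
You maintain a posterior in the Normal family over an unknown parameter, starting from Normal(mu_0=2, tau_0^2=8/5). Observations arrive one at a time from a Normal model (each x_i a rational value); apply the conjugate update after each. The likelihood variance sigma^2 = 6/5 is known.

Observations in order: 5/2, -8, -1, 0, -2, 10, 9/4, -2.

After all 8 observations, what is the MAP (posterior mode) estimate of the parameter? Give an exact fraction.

13/35

obs 1: x=5/2 → posterior Normal(16/7, 24/35)
obs 2: x=-8 → posterior Normal(-16/11, 24/55)
obs 3: x=-1 → posterior Normal(-4/3, 8/25)
obs 4: x=0 → posterior Normal(-20/19, 24/95)
obs 5: x=-2 → posterior Normal(-28/23, 24/115)
obs 6: x=10 → posterior Normal(4/9, 8/45)
obs 7: x=9/4 → posterior Normal(21/31, 24/155)
obs 8: x=-2 → posterior Normal(13/35, 24/175)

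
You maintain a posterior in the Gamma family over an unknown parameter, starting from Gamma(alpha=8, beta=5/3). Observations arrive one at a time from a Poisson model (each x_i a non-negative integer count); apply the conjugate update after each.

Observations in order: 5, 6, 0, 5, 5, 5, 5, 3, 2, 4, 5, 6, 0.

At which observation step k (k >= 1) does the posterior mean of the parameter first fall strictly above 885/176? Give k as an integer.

obs 1: x=5 → posterior Gamma(13, 8/3)
obs 2: x=6 → posterior Gamma(19, 11/3)
obs 3: x=0 → posterior Gamma(19, 14/3)
obs 4: x=5 → posterior Gamma(24, 17/3)
obs 5: x=5 → posterior Gamma(29, 20/3)
obs 6: x=5 → posterior Gamma(34, 23/3)
obs 7: x=5 → posterior Gamma(39, 26/3)
obs 8: x=3 → posterior Gamma(42, 29/3)
obs 9: x=2 → posterior Gamma(44, 32/3)
obs 10: x=4 → posterior Gamma(48, 35/3)
obs 11: x=5 → posterior Gamma(53, 38/3)
obs 12: x=6 → posterior Gamma(59, 41/3)
obs 13: x=0 → posterior Gamma(59, 44/3)

k = 2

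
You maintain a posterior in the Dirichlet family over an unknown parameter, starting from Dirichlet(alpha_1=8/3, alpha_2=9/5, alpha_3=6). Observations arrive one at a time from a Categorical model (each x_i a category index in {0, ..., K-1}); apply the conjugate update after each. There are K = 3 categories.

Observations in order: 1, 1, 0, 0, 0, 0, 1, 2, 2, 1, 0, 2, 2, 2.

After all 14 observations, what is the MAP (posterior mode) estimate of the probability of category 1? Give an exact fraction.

obs 1: x=1 → posterior Dirichlet(8/3, 14/5, 6)
obs 2: x=1 → posterior Dirichlet(8/3, 19/5, 6)
obs 3: x=0 → posterior Dirichlet(11/3, 19/5, 6)
obs 4: x=0 → posterior Dirichlet(14/3, 19/5, 6)
obs 5: x=0 → posterior Dirichlet(17/3, 19/5, 6)
obs 6: x=0 → posterior Dirichlet(20/3, 19/5, 6)
obs 7: x=1 → posterior Dirichlet(20/3, 24/5, 6)
obs 8: x=2 → posterior Dirichlet(20/3, 24/5, 7)
obs 9: x=2 → posterior Dirichlet(20/3, 24/5, 8)
obs 10: x=1 → posterior Dirichlet(20/3, 29/5, 8)
obs 11: x=0 → posterior Dirichlet(23/3, 29/5, 8)
obs 12: x=2 → posterior Dirichlet(23/3, 29/5, 9)
obs 13: x=2 → posterior Dirichlet(23/3, 29/5, 10)
obs 14: x=2 → posterior Dirichlet(23/3, 29/5, 11)

36/161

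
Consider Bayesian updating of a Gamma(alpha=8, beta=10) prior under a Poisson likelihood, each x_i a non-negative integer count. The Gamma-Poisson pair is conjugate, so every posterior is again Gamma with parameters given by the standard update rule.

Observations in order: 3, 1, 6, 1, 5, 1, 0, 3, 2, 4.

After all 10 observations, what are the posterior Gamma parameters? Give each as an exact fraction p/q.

alpha=34, beta=20

obs 1: x=3 → posterior Gamma(11, 11)
obs 2: x=1 → posterior Gamma(12, 12)
obs 3: x=6 → posterior Gamma(18, 13)
obs 4: x=1 → posterior Gamma(19, 14)
obs 5: x=5 → posterior Gamma(24, 15)
obs 6: x=1 → posterior Gamma(25, 16)
obs 7: x=0 → posterior Gamma(25, 17)
obs 8: x=3 → posterior Gamma(28, 18)
obs 9: x=2 → posterior Gamma(30, 19)
obs 10: x=4 → posterior Gamma(34, 20)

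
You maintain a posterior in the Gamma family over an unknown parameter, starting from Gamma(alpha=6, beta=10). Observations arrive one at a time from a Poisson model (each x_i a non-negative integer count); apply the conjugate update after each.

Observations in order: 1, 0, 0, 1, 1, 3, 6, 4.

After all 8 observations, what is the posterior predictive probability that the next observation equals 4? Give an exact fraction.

obs 1: x=1 → posterior Gamma(7, 11)
obs 2: x=0 → posterior Gamma(7, 12)
obs 3: x=0 → posterior Gamma(7, 13)
obs 4: x=1 → posterior Gamma(8, 14)
obs 5: x=1 → posterior Gamma(9, 15)
obs 6: x=3 → posterior Gamma(12, 16)
obs 7: x=6 → posterior Gamma(18, 17)
obs 8: x=4 → posterior Gamma(22, 18)

52249920956520966005749029273600/1768453418076865701195582595329481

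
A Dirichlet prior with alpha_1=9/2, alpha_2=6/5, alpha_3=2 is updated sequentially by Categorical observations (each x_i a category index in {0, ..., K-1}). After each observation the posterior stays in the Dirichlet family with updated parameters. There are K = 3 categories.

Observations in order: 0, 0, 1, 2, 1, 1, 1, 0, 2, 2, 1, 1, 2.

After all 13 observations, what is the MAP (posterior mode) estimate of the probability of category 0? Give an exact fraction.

obs 1: x=0 → posterior Dirichlet(11/2, 6/5, 2)
obs 2: x=0 → posterior Dirichlet(13/2, 6/5, 2)
obs 3: x=1 → posterior Dirichlet(13/2, 11/5, 2)
obs 4: x=2 → posterior Dirichlet(13/2, 11/5, 3)
obs 5: x=1 → posterior Dirichlet(13/2, 16/5, 3)
obs 6: x=1 → posterior Dirichlet(13/2, 21/5, 3)
obs 7: x=1 → posterior Dirichlet(13/2, 26/5, 3)
obs 8: x=0 → posterior Dirichlet(15/2, 26/5, 3)
obs 9: x=2 → posterior Dirichlet(15/2, 26/5, 4)
obs 10: x=2 → posterior Dirichlet(15/2, 26/5, 5)
obs 11: x=1 → posterior Dirichlet(15/2, 31/5, 5)
obs 12: x=1 → posterior Dirichlet(15/2, 36/5, 5)
obs 13: x=2 → posterior Dirichlet(15/2, 36/5, 6)

65/177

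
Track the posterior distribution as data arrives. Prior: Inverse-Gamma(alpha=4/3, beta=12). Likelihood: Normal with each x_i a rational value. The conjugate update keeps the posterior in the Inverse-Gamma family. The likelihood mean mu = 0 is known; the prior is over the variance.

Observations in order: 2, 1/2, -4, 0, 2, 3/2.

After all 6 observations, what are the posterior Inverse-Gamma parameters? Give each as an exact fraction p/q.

obs 1: x=2 → posterior Inverse-Gamma(11/6, 14)
obs 2: x=1/2 → posterior Inverse-Gamma(7/3, 113/8)
obs 3: x=-4 → posterior Inverse-Gamma(17/6, 177/8)
obs 4: x=0 → posterior Inverse-Gamma(10/3, 177/8)
obs 5: x=2 → posterior Inverse-Gamma(23/6, 193/8)
obs 6: x=3/2 → posterior Inverse-Gamma(13/3, 101/4)

alpha=13/3, beta=101/4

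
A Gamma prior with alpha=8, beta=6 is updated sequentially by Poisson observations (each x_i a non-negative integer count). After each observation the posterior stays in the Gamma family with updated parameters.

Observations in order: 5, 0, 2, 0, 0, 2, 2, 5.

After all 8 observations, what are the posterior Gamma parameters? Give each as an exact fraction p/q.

alpha=24, beta=14

obs 1: x=5 → posterior Gamma(13, 7)
obs 2: x=0 → posterior Gamma(13, 8)
obs 3: x=2 → posterior Gamma(15, 9)
obs 4: x=0 → posterior Gamma(15, 10)
obs 5: x=0 → posterior Gamma(15, 11)
obs 6: x=2 → posterior Gamma(17, 12)
obs 7: x=2 → posterior Gamma(19, 13)
obs 8: x=5 → posterior Gamma(24, 14)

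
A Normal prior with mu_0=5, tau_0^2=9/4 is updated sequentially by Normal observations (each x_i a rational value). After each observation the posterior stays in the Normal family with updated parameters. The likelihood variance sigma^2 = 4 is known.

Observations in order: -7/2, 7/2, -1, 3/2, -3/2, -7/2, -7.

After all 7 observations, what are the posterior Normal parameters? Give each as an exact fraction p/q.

mu_0=-47/158, tau_0^2=36/79

obs 1: x=-7/2 → posterior Normal(97/50, 36/25)
obs 2: x=7/2 → posterior Normal(40/17, 18/17)
obs 3: x=-1 → posterior Normal(71/43, 36/43)
obs 4: x=3/2 → posterior Normal(13/8, 9/13)
obs 5: x=-3/2 → posterior Normal(71/61, 36/61)
obs 6: x=-7/2 → posterior Normal(79/140, 18/35)
obs 7: x=-7 → posterior Normal(-47/158, 36/79)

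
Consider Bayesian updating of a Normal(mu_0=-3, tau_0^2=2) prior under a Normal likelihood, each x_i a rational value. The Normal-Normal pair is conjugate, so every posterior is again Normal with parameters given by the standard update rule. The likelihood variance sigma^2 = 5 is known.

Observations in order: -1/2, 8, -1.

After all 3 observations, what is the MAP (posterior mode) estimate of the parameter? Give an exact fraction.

-2/11

obs 1: x=-1/2 → posterior Normal(-16/7, 10/7)
obs 2: x=8 → posterior Normal(0, 10/9)
obs 3: x=-1 → posterior Normal(-2/11, 10/11)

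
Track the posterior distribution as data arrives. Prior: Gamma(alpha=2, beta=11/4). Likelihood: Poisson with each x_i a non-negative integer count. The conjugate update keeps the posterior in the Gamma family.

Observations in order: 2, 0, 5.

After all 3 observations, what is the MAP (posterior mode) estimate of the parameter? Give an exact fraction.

obs 1: x=2 → posterior Gamma(4, 15/4)
obs 2: x=0 → posterior Gamma(4, 19/4)
obs 3: x=5 → posterior Gamma(9, 23/4)

32/23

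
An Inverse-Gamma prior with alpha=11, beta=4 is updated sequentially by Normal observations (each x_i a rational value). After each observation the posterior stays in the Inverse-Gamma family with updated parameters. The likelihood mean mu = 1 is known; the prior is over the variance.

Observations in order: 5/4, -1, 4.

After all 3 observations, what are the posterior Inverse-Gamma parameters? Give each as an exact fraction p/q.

alpha=25/2, beta=337/32

obs 1: x=5/4 → posterior Inverse-Gamma(23/2, 129/32)
obs 2: x=-1 → posterior Inverse-Gamma(12, 193/32)
obs 3: x=4 → posterior Inverse-Gamma(25/2, 337/32)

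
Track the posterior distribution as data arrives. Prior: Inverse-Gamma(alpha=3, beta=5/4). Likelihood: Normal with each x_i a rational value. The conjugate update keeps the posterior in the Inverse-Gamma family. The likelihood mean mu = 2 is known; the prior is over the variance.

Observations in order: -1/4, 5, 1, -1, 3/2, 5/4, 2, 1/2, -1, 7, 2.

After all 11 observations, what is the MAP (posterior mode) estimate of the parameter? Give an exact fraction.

509/152

obs 1: x=-1/4 → posterior Inverse-Gamma(7/2, 121/32)
obs 2: x=5 → posterior Inverse-Gamma(4, 265/32)
obs 3: x=1 → posterior Inverse-Gamma(9/2, 281/32)
obs 4: x=-1 → posterior Inverse-Gamma(5, 425/32)
obs 5: x=3/2 → posterior Inverse-Gamma(11/2, 429/32)
obs 6: x=5/4 → posterior Inverse-Gamma(6, 219/16)
obs 7: x=2 → posterior Inverse-Gamma(13/2, 219/16)
obs 8: x=1/2 → posterior Inverse-Gamma(7, 237/16)
obs 9: x=-1 → posterior Inverse-Gamma(15/2, 309/16)
obs 10: x=7 → posterior Inverse-Gamma(8, 509/16)
obs 11: x=2 → posterior Inverse-Gamma(17/2, 509/16)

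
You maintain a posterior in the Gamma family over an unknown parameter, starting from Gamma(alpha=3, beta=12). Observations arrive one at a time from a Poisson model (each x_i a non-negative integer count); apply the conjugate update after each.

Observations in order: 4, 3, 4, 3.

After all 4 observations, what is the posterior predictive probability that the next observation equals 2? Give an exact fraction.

obs 1: x=4 → posterior Gamma(7, 13)
obs 2: x=3 → posterior Gamma(10, 14)
obs 3: x=4 → posterior Gamma(14, 15)
obs 4: x=3 → posterior Gamma(17, 16)

2656331146614175432704/14063084452067724991009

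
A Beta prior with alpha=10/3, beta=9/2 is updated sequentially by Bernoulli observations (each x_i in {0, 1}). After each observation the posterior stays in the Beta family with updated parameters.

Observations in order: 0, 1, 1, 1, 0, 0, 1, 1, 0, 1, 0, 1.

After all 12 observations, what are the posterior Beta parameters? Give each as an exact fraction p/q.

alpha=31/3, beta=19/2

obs 1: x=0 → posterior Beta(10/3, 11/2)
obs 2: x=1 → posterior Beta(13/3, 11/2)
obs 3: x=1 → posterior Beta(16/3, 11/2)
obs 4: x=1 → posterior Beta(19/3, 11/2)
obs 5: x=0 → posterior Beta(19/3, 13/2)
obs 6: x=0 → posterior Beta(19/3, 15/2)
obs 7: x=1 → posterior Beta(22/3, 15/2)
obs 8: x=1 → posterior Beta(25/3, 15/2)
obs 9: x=0 → posterior Beta(25/3, 17/2)
obs 10: x=1 → posterior Beta(28/3, 17/2)
obs 11: x=0 → posterior Beta(28/3, 19/2)
obs 12: x=1 → posterior Beta(31/3, 19/2)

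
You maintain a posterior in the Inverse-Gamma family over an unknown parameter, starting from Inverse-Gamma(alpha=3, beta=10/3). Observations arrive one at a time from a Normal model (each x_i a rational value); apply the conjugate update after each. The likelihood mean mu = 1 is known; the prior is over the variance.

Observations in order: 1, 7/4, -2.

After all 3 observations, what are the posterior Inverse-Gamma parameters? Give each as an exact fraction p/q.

alpha=9/2, beta=779/96

obs 1: x=1 → posterior Inverse-Gamma(7/2, 10/3)
obs 2: x=7/4 → posterior Inverse-Gamma(4, 347/96)
obs 3: x=-2 → posterior Inverse-Gamma(9/2, 779/96)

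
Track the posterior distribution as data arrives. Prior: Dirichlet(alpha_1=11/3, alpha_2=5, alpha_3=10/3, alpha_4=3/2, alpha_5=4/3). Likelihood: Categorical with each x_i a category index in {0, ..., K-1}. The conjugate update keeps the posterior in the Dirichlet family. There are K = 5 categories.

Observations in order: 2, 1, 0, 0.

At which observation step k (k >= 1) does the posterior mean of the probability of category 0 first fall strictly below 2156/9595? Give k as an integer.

k = 2

obs 1: x=2 → posterior Dirichlet(11/3, 5, 13/3, 3/2, 4/3)
obs 2: x=1 → posterior Dirichlet(11/3, 6, 13/3, 3/2, 4/3)
obs 3: x=0 → posterior Dirichlet(14/3, 6, 13/3, 3/2, 4/3)
obs 4: x=0 → posterior Dirichlet(17/3, 6, 13/3, 3/2, 4/3)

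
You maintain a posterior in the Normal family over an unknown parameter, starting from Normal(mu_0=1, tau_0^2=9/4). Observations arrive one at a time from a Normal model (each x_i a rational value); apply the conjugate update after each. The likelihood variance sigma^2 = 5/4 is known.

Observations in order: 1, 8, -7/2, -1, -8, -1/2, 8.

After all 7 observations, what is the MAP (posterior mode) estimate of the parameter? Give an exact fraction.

41/68

obs 1: x=1 → posterior Normal(1, 45/56)
obs 2: x=8 → posterior Normal(86/23, 45/92)
obs 3: x=-7/2 → posterior Normal(109/64, 45/128)
obs 4: x=-1 → posterior Normal(91/82, 45/164)
obs 5: x=-8 → posterior Normal(-53/100, 9/40)
obs 6: x=-1/2 → posterior Normal(-31/59, 45/236)
obs 7: x=8 → posterior Normal(41/68, 45/272)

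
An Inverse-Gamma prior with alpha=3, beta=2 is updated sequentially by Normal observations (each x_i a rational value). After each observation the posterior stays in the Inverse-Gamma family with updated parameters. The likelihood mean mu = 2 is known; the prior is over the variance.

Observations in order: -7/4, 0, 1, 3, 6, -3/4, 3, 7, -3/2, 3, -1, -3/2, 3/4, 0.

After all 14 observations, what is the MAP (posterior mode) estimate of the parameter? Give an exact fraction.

obs 1: x=-7/4 → posterior Inverse-Gamma(7/2, 289/32)
obs 2: x=0 → posterior Inverse-Gamma(4, 353/32)
obs 3: x=1 → posterior Inverse-Gamma(9/2, 369/32)
obs 4: x=3 → posterior Inverse-Gamma(5, 385/32)
obs 5: x=6 → posterior Inverse-Gamma(11/2, 641/32)
obs 6: x=-3/4 → posterior Inverse-Gamma(6, 381/16)
obs 7: x=3 → posterior Inverse-Gamma(13/2, 389/16)
obs 8: x=7 → posterior Inverse-Gamma(7, 589/16)
obs 9: x=-3/2 → posterior Inverse-Gamma(15/2, 687/16)
obs 10: x=3 → posterior Inverse-Gamma(8, 695/16)
obs 11: x=-1 → posterior Inverse-Gamma(17/2, 767/16)
obs 12: x=-3/2 → posterior Inverse-Gamma(9, 865/16)
obs 13: x=3/4 → posterior Inverse-Gamma(19/2, 1755/32)
obs 14: x=0 → posterior Inverse-Gamma(10, 1819/32)

1819/352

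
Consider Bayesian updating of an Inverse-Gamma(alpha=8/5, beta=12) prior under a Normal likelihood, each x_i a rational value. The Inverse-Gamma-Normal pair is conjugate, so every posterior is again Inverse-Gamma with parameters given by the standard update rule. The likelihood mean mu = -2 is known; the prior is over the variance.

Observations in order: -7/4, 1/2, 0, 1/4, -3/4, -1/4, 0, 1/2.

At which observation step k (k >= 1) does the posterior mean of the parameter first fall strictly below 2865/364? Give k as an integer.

obs 1: x=-7/4 → posterior Inverse-Gamma(21/10, 385/32)
obs 2: x=1/2 → posterior Inverse-Gamma(13/5, 485/32)
obs 3: x=0 → posterior Inverse-Gamma(31/10, 549/32)
obs 4: x=1/4 → posterior Inverse-Gamma(18/5, 315/16)
obs 5: x=-3/4 → posterior Inverse-Gamma(41/10, 655/32)
obs 6: x=-1/4 → posterior Inverse-Gamma(23/5, 22)
obs 7: x=0 → posterior Inverse-Gamma(51/10, 24)
obs 8: x=1/2 → posterior Inverse-Gamma(28/5, 217/8)

k = 4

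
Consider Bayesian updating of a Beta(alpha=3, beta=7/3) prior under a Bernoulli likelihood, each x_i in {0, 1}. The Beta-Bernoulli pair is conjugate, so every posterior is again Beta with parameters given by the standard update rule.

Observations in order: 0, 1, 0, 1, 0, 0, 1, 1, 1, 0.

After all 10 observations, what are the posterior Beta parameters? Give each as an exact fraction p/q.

obs 1: x=0 → posterior Beta(3, 10/3)
obs 2: x=1 → posterior Beta(4, 10/3)
obs 3: x=0 → posterior Beta(4, 13/3)
obs 4: x=1 → posterior Beta(5, 13/3)
obs 5: x=0 → posterior Beta(5, 16/3)
obs 6: x=0 → posterior Beta(5, 19/3)
obs 7: x=1 → posterior Beta(6, 19/3)
obs 8: x=1 → posterior Beta(7, 19/3)
obs 9: x=1 → posterior Beta(8, 19/3)
obs 10: x=0 → posterior Beta(8, 22/3)

alpha=8, beta=22/3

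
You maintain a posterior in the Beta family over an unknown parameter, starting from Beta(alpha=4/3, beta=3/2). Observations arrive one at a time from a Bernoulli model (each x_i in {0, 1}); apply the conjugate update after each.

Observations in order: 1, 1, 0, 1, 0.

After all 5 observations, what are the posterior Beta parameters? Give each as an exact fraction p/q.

alpha=13/3, beta=7/2

obs 1: x=1 → posterior Beta(7/3, 3/2)
obs 2: x=1 → posterior Beta(10/3, 3/2)
obs 3: x=0 → posterior Beta(10/3, 5/2)
obs 4: x=1 → posterior Beta(13/3, 5/2)
obs 5: x=0 → posterior Beta(13/3, 7/2)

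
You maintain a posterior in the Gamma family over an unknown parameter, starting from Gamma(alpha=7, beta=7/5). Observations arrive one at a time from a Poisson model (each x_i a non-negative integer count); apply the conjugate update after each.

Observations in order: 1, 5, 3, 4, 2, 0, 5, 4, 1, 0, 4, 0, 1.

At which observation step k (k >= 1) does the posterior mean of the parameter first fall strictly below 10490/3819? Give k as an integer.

k = 12

obs 1: x=1 → posterior Gamma(8, 12/5)
obs 2: x=5 → posterior Gamma(13, 17/5)
obs 3: x=3 → posterior Gamma(16, 22/5)
obs 4: x=4 → posterior Gamma(20, 27/5)
obs 5: x=2 → posterior Gamma(22, 32/5)
obs 6: x=0 → posterior Gamma(22, 37/5)
obs 7: x=5 → posterior Gamma(27, 42/5)
obs 8: x=4 → posterior Gamma(31, 47/5)
obs 9: x=1 → posterior Gamma(32, 52/5)
obs 10: x=0 → posterior Gamma(32, 57/5)
obs 11: x=4 → posterior Gamma(36, 62/5)
obs 12: x=0 → posterior Gamma(36, 67/5)
obs 13: x=1 → posterior Gamma(37, 72/5)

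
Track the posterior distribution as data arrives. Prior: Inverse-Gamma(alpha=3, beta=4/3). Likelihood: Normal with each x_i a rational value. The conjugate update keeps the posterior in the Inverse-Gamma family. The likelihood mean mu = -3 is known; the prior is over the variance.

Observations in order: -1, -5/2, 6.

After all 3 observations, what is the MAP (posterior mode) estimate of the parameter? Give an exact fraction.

obs 1: x=-1 → posterior Inverse-Gamma(7/2, 10/3)
obs 2: x=-5/2 → posterior Inverse-Gamma(4, 83/24)
obs 3: x=6 → posterior Inverse-Gamma(9/2, 1055/24)

1055/132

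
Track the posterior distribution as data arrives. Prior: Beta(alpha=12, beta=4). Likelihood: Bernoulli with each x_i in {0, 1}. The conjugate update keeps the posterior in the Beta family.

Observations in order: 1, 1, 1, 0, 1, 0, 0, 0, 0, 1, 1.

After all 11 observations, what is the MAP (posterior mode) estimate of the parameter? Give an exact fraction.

17/25

obs 1: x=1 → posterior Beta(13, 4)
obs 2: x=1 → posterior Beta(14, 4)
obs 3: x=1 → posterior Beta(15, 4)
obs 4: x=0 → posterior Beta(15, 5)
obs 5: x=1 → posterior Beta(16, 5)
obs 6: x=0 → posterior Beta(16, 6)
obs 7: x=0 → posterior Beta(16, 7)
obs 8: x=0 → posterior Beta(16, 8)
obs 9: x=0 → posterior Beta(16, 9)
obs 10: x=1 → posterior Beta(17, 9)
obs 11: x=1 → posterior Beta(18, 9)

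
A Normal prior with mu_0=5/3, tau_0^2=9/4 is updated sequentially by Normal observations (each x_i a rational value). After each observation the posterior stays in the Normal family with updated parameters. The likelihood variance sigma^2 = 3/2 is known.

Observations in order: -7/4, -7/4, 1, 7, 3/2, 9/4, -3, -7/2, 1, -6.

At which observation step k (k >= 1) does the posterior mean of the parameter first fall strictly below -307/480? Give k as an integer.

obs 1: x=-7/4 → posterior Normal(-23/60, 9/10)
obs 2: x=-7/4 → posterior Normal(-43/48, 9/16)
obs 3: x=1 → posterior Normal(-25/66, 9/22)
obs 4: x=7 → posterior Normal(101/84, 9/28)
obs 5: x=3/2 → posterior Normal(64/51, 9/34)
obs 6: x=9/4 → posterior Normal(337/240, 9/40)
obs 7: x=-3 → posterior Normal(229/276, 9/46)
obs 8: x=-7/2 → posterior Normal(103/312, 9/52)
obs 9: x=1 → posterior Normal(139/348, 9/58)
obs 10: x=-6 → posterior Normal(-77/384, 9/64)

k = 2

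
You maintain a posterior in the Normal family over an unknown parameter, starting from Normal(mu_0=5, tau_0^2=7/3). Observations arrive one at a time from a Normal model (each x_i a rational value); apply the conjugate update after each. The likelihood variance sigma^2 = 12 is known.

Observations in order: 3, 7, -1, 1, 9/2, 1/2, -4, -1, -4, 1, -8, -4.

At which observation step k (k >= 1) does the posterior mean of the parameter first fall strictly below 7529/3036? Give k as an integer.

k = 9

obs 1: x=3 → posterior Normal(201/43, 84/43)
obs 2: x=7 → posterior Normal(5, 42/25)
obs 3: x=-1 → posterior Normal(81/19, 28/19)
obs 4: x=1 → posterior Normal(125/32, 21/16)
obs 5: x=9/2 → posterior Normal(563/142, 84/71)
obs 6: x=1/2 → posterior Normal(95/26, 14/13)
obs 7: x=-4 → posterior Normal(257/85, 84/85)
obs 8: x=-1 → posterior Normal(125/46, 21/23)
obs 9: x=-4 → posterior Normal(74/33, 28/33)
obs 10: x=1 → posterior Normal(229/106, 42/53)
obs 11: x=-8 → posterior Normal(173/113, 84/113)
obs 12: x=-4 → posterior Normal(29/24, 7/10)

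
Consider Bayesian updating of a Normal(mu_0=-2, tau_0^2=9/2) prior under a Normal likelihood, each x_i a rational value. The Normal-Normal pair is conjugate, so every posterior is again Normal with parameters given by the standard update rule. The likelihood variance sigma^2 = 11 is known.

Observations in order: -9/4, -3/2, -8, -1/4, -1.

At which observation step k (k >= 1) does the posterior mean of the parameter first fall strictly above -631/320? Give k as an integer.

obs 1: x=-9/4 → posterior Normal(-257/124, 99/31)
obs 2: x=-3/2 → posterior Normal(-311/160, 99/40)
obs 3: x=-8 → posterior Normal(-599/196, 99/49)
obs 4: x=-1/4 → posterior Normal(-76/29, 99/58)
obs 5: x=-1 → posterior Normal(-161/67, 99/67)

k = 2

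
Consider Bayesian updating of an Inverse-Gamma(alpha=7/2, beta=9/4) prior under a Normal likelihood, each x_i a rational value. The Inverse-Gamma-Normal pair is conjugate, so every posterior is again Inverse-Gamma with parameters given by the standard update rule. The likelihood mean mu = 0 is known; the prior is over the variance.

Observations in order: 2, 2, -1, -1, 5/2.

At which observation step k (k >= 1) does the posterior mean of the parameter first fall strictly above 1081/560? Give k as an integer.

obs 1: x=2 → posterior Inverse-Gamma(4, 17/4)
obs 2: x=2 → posterior Inverse-Gamma(9/2, 25/4)
obs 3: x=-1 → posterior Inverse-Gamma(5, 27/4)
obs 4: x=-1 → posterior Inverse-Gamma(11/2, 29/4)
obs 5: x=5/2 → posterior Inverse-Gamma(6, 83/8)

k = 5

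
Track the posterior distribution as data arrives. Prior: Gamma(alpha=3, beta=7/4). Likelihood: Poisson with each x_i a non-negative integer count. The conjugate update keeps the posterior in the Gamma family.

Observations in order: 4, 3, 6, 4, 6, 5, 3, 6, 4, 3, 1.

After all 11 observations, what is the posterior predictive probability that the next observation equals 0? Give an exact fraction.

obs 1: x=4 → posterior Gamma(7, 11/4)
obs 2: x=3 → posterior Gamma(10, 15/4)
obs 3: x=6 → posterior Gamma(16, 19/4)
obs 4: x=4 → posterior Gamma(20, 23/4)
obs 5: x=6 → posterior Gamma(26, 27/4)
obs 6: x=5 → posterior Gamma(31, 31/4)
obs 7: x=3 → posterior Gamma(34, 35/4)
obs 8: x=6 → posterior Gamma(40, 39/4)
obs 9: x=4 → posterior Gamma(44, 43/4)
obs 10: x=3 → posterior Gamma(47, 47/4)
obs 11: x=1 → posterior Gamma(48, 51/4)

9191120346583504681255274983776434664401904189141210523775156050722569313289822401/344674453546901426656048228716539257071484405547611373776817345060408115386962890625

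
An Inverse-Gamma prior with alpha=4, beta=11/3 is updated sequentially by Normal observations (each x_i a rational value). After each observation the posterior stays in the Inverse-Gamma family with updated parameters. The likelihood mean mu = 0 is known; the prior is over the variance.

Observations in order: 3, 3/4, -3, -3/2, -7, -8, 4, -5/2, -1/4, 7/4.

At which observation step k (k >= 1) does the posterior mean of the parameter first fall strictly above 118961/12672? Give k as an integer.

obs 1: x=3 → posterior Inverse-Gamma(9/2, 49/6)
obs 2: x=3/4 → posterior Inverse-Gamma(5, 811/96)
obs 3: x=-3 → posterior Inverse-Gamma(11/2, 1243/96)
obs 4: x=-3/2 → posterior Inverse-Gamma(6, 1351/96)
obs 5: x=-7 → posterior Inverse-Gamma(13/2, 3703/96)
obs 6: x=-8 → posterior Inverse-Gamma(7, 6775/96)
obs 7: x=4 → posterior Inverse-Gamma(15/2, 7543/96)
obs 8: x=-5/2 → posterior Inverse-Gamma(8, 7843/96)
obs 9: x=-1/4 → posterior Inverse-Gamma(17/2, 3923/48)
obs 10: x=7/4 → posterior Inverse-Gamma(9, 7993/96)

k = 6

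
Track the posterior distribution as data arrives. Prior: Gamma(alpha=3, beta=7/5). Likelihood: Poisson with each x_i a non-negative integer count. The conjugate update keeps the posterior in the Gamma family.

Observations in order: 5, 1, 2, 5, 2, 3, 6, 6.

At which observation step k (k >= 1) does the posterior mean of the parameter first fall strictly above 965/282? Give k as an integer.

k = 8

obs 1: x=5 → posterior Gamma(8, 12/5)
obs 2: x=1 → posterior Gamma(9, 17/5)
obs 3: x=2 → posterior Gamma(11, 22/5)
obs 4: x=5 → posterior Gamma(16, 27/5)
obs 5: x=2 → posterior Gamma(18, 32/5)
obs 6: x=3 → posterior Gamma(21, 37/5)
obs 7: x=6 → posterior Gamma(27, 42/5)
obs 8: x=6 → posterior Gamma(33, 47/5)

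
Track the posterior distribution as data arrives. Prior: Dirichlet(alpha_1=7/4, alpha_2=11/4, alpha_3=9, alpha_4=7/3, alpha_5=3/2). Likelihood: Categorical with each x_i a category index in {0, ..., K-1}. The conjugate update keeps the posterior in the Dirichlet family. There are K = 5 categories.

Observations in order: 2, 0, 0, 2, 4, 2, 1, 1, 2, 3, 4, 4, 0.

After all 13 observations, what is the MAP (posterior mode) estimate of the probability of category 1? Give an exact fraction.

45/304

obs 1: x=2 → posterior Dirichlet(7/4, 11/4, 10, 7/3, 3/2)
obs 2: x=0 → posterior Dirichlet(11/4, 11/4, 10, 7/3, 3/2)
obs 3: x=0 → posterior Dirichlet(15/4, 11/4, 10, 7/3, 3/2)
obs 4: x=2 → posterior Dirichlet(15/4, 11/4, 11, 7/3, 3/2)
obs 5: x=4 → posterior Dirichlet(15/4, 11/4, 11, 7/3, 5/2)
obs 6: x=2 → posterior Dirichlet(15/4, 11/4, 12, 7/3, 5/2)
obs 7: x=1 → posterior Dirichlet(15/4, 15/4, 12, 7/3, 5/2)
obs 8: x=1 → posterior Dirichlet(15/4, 19/4, 12, 7/3, 5/2)
obs 9: x=2 → posterior Dirichlet(15/4, 19/4, 13, 7/3, 5/2)
obs 10: x=3 → posterior Dirichlet(15/4, 19/4, 13, 10/3, 5/2)
obs 11: x=4 → posterior Dirichlet(15/4, 19/4, 13, 10/3, 7/2)
obs 12: x=4 → posterior Dirichlet(15/4, 19/4, 13, 10/3, 9/2)
obs 13: x=0 → posterior Dirichlet(19/4, 19/4, 13, 10/3, 9/2)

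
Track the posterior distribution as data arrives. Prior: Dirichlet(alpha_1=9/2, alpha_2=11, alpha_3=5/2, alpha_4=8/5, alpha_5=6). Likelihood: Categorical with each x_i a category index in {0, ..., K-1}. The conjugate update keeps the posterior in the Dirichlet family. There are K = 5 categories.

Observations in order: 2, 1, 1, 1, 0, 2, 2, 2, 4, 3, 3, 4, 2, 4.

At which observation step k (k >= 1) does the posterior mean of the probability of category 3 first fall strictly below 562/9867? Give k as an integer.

k = 3

obs 1: x=2 → posterior Dirichlet(9/2, 11, 7/2, 8/5, 6)
obs 2: x=1 → posterior Dirichlet(9/2, 12, 7/2, 8/5, 6)
obs 3: x=1 → posterior Dirichlet(9/2, 13, 7/2, 8/5, 6)
obs 4: x=1 → posterior Dirichlet(9/2, 14, 7/2, 8/5, 6)
obs 5: x=0 → posterior Dirichlet(11/2, 14, 7/2, 8/5, 6)
obs 6: x=2 → posterior Dirichlet(11/2, 14, 9/2, 8/5, 6)
obs 7: x=2 → posterior Dirichlet(11/2, 14, 11/2, 8/5, 6)
obs 8: x=2 → posterior Dirichlet(11/2, 14, 13/2, 8/5, 6)
obs 9: x=4 → posterior Dirichlet(11/2, 14, 13/2, 8/5, 7)
obs 10: x=3 → posterior Dirichlet(11/2, 14, 13/2, 13/5, 7)
obs 11: x=3 → posterior Dirichlet(11/2, 14, 13/2, 18/5, 7)
obs 12: x=4 → posterior Dirichlet(11/2, 14, 13/2, 18/5, 8)
obs 13: x=2 → posterior Dirichlet(11/2, 14, 15/2, 18/5, 8)
obs 14: x=4 → posterior Dirichlet(11/2, 14, 15/2, 18/5, 9)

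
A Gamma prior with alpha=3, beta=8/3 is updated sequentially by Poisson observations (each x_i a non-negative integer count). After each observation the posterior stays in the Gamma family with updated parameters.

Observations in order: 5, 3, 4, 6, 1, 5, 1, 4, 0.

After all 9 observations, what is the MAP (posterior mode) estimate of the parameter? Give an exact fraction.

93/35

obs 1: x=5 → posterior Gamma(8, 11/3)
obs 2: x=3 → posterior Gamma(11, 14/3)
obs 3: x=4 → posterior Gamma(15, 17/3)
obs 4: x=6 → posterior Gamma(21, 20/3)
obs 5: x=1 → posterior Gamma(22, 23/3)
obs 6: x=5 → posterior Gamma(27, 26/3)
obs 7: x=1 → posterior Gamma(28, 29/3)
obs 8: x=4 → posterior Gamma(32, 32/3)
obs 9: x=0 → posterior Gamma(32, 35/3)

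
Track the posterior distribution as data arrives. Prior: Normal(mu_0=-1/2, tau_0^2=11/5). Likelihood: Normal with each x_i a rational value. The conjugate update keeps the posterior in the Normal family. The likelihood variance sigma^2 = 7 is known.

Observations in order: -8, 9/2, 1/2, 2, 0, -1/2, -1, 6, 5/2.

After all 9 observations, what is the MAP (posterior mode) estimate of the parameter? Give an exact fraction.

97/268

obs 1: x=-8 → posterior Normal(-211/92, 77/46)
obs 2: x=9/2 → posterior Normal(-56/57, 77/57)
obs 3: x=1/2 → posterior Normal(-101/136, 77/68)
obs 4: x=2 → posterior Normal(-57/158, 77/79)
obs 5: x=0 → posterior Normal(-19/60, 77/90)
obs 6: x=-1/2 → posterior Normal(-34/101, 77/101)
obs 7: x=-1 → posterior Normal(-45/112, 11/16)
obs 8: x=6 → posterior Normal(7/41, 77/123)
obs 9: x=5/2 → posterior Normal(97/268, 77/134)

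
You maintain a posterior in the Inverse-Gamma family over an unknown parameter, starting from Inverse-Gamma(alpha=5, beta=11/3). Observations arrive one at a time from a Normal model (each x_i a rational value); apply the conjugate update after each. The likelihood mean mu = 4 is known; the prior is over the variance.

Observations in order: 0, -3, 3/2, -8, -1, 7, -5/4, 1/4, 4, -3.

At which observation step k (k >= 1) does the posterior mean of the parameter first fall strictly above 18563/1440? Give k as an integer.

obs 1: x=0 → posterior Inverse-Gamma(11/2, 35/3)
obs 2: x=-3 → posterior Inverse-Gamma(6, 217/6)
obs 3: x=3/2 → posterior Inverse-Gamma(13/2, 943/24)
obs 4: x=-8 → posterior Inverse-Gamma(7, 2671/24)
obs 5: x=-1 → posterior Inverse-Gamma(15/2, 2971/24)
obs 6: x=7 → posterior Inverse-Gamma(8, 3079/24)
obs 7: x=-5/4 → posterior Inverse-Gamma(17/2, 13639/96)
obs 8: x=1/4 → posterior Inverse-Gamma(9, 7157/48)
obs 9: x=4 → posterior Inverse-Gamma(19/2, 7157/48)
obs 10: x=-3 → posterior Inverse-Gamma(10, 8333/48)

k = 4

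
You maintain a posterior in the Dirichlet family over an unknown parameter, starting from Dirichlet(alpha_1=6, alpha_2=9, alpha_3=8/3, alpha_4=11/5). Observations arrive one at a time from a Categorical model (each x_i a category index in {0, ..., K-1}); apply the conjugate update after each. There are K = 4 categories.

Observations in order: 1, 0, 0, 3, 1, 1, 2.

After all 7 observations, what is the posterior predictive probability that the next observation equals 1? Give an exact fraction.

obs 1: x=1 → posterior Dirichlet(6, 10, 8/3, 11/5)
obs 2: x=0 → posterior Dirichlet(7, 10, 8/3, 11/5)
obs 3: x=0 → posterior Dirichlet(8, 10, 8/3, 11/5)
obs 4: x=3 → posterior Dirichlet(8, 10, 8/3, 16/5)
obs 5: x=1 → posterior Dirichlet(8, 11, 8/3, 16/5)
obs 6: x=1 → posterior Dirichlet(8, 12, 8/3, 16/5)
obs 7: x=2 → posterior Dirichlet(8, 12, 11/3, 16/5)

180/403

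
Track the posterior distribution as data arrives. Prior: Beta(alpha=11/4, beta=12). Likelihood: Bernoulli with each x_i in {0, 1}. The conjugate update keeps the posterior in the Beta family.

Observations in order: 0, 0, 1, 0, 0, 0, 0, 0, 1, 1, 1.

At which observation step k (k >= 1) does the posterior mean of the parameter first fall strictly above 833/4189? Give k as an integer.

obs 1: x=0 → posterior Beta(11/4, 13)
obs 2: x=0 → posterior Beta(11/4, 14)
obs 3: x=1 → posterior Beta(15/4, 14)
obs 4: x=0 → posterior Beta(15/4, 15)
obs 5: x=0 → posterior Beta(15/4, 16)
obs 6: x=0 → posterior Beta(15/4, 17)
obs 7: x=0 → posterior Beta(15/4, 18)
obs 8: x=0 → posterior Beta(15/4, 19)
obs 9: x=1 → posterior Beta(19/4, 19)
obs 10: x=1 → posterior Beta(23/4, 19)
obs 11: x=1 → posterior Beta(27/4, 19)

k = 3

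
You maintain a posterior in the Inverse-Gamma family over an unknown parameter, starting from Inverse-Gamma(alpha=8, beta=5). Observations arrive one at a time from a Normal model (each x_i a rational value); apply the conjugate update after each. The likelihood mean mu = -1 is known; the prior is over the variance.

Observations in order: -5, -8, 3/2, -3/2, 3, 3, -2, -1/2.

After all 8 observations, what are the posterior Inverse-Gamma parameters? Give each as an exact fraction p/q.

obs 1: x=-5 → posterior Inverse-Gamma(17/2, 13)
obs 2: x=-8 → posterior Inverse-Gamma(9, 75/2)
obs 3: x=3/2 → posterior Inverse-Gamma(19/2, 325/8)
obs 4: x=-3/2 → posterior Inverse-Gamma(10, 163/4)
obs 5: x=3 → posterior Inverse-Gamma(21/2, 195/4)
obs 6: x=3 → posterior Inverse-Gamma(11, 227/4)
obs 7: x=-2 → posterior Inverse-Gamma(23/2, 229/4)
obs 8: x=-1/2 → posterior Inverse-Gamma(12, 459/8)

alpha=12, beta=459/8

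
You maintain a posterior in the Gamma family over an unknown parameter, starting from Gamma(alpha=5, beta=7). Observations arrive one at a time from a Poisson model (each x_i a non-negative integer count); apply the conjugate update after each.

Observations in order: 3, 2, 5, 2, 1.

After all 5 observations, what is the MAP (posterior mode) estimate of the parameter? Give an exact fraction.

obs 1: x=3 → posterior Gamma(8, 8)
obs 2: x=2 → posterior Gamma(10, 9)
obs 3: x=5 → posterior Gamma(15, 10)
obs 4: x=2 → posterior Gamma(17, 11)
obs 5: x=1 → posterior Gamma(18, 12)

17/12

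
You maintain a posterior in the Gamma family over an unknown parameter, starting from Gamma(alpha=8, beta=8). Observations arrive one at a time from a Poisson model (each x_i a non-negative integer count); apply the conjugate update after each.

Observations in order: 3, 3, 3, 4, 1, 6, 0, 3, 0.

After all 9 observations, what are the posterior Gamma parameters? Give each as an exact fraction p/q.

obs 1: x=3 → posterior Gamma(11, 9)
obs 2: x=3 → posterior Gamma(14, 10)
obs 3: x=3 → posterior Gamma(17, 11)
obs 4: x=4 → posterior Gamma(21, 12)
obs 5: x=1 → posterior Gamma(22, 13)
obs 6: x=6 → posterior Gamma(28, 14)
obs 7: x=0 → posterior Gamma(28, 15)
obs 8: x=3 → posterior Gamma(31, 16)
obs 9: x=0 → posterior Gamma(31, 17)

alpha=31, beta=17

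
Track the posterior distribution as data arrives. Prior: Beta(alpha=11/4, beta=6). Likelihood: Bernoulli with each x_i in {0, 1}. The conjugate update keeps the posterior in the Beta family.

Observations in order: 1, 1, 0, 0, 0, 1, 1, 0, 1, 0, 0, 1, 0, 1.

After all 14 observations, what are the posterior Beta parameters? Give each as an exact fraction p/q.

alpha=39/4, beta=13

obs 1: x=1 → posterior Beta(15/4, 6)
obs 2: x=1 → posterior Beta(19/4, 6)
obs 3: x=0 → posterior Beta(19/4, 7)
obs 4: x=0 → posterior Beta(19/4, 8)
obs 5: x=0 → posterior Beta(19/4, 9)
obs 6: x=1 → posterior Beta(23/4, 9)
obs 7: x=1 → posterior Beta(27/4, 9)
obs 8: x=0 → posterior Beta(27/4, 10)
obs 9: x=1 → posterior Beta(31/4, 10)
obs 10: x=0 → posterior Beta(31/4, 11)
obs 11: x=0 → posterior Beta(31/4, 12)
obs 12: x=1 → posterior Beta(35/4, 12)
obs 13: x=0 → posterior Beta(35/4, 13)
obs 14: x=1 → posterior Beta(39/4, 13)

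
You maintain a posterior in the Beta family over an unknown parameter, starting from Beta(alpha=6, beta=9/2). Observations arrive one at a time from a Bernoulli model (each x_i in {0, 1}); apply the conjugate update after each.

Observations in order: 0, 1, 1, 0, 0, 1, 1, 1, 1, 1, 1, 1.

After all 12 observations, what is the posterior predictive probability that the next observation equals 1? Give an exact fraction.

obs 1: x=0 → posterior Beta(6, 11/2)
obs 2: x=1 → posterior Beta(7, 11/2)
obs 3: x=1 → posterior Beta(8, 11/2)
obs 4: x=0 → posterior Beta(8, 13/2)
obs 5: x=0 → posterior Beta(8, 15/2)
obs 6: x=1 → posterior Beta(9, 15/2)
obs 7: x=1 → posterior Beta(10, 15/2)
obs 8: x=1 → posterior Beta(11, 15/2)
obs 9: x=1 → posterior Beta(12, 15/2)
obs 10: x=1 → posterior Beta(13, 15/2)
obs 11: x=1 → posterior Beta(14, 15/2)
obs 12: x=1 → posterior Beta(15, 15/2)

2/3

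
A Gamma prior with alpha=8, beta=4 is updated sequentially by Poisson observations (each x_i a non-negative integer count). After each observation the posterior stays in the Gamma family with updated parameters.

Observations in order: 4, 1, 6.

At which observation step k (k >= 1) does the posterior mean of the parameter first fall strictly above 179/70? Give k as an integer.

obs 1: x=4 → posterior Gamma(12, 5)
obs 2: x=1 → posterior Gamma(13, 6)
obs 3: x=6 → posterior Gamma(19, 7)

k = 3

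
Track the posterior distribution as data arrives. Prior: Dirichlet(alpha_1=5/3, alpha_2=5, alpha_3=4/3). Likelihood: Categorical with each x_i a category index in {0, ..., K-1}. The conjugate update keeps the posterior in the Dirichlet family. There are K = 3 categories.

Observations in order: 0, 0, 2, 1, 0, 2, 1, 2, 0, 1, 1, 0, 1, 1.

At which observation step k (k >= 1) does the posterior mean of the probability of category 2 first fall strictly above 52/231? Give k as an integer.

k = 6

obs 1: x=0 → posterior Dirichlet(8/3, 5, 4/3)
obs 2: x=0 → posterior Dirichlet(11/3, 5, 4/3)
obs 3: x=2 → posterior Dirichlet(11/3, 5, 7/3)
obs 4: x=1 → posterior Dirichlet(11/3, 6, 7/3)
obs 5: x=0 → posterior Dirichlet(14/3, 6, 7/3)
obs 6: x=2 → posterior Dirichlet(14/3, 6, 10/3)
obs 7: x=1 → posterior Dirichlet(14/3, 7, 10/3)
obs 8: x=2 → posterior Dirichlet(14/3, 7, 13/3)
obs 9: x=0 → posterior Dirichlet(17/3, 7, 13/3)
obs 10: x=1 → posterior Dirichlet(17/3, 8, 13/3)
obs 11: x=1 → posterior Dirichlet(17/3, 9, 13/3)
obs 12: x=0 → posterior Dirichlet(20/3, 9, 13/3)
obs 13: x=1 → posterior Dirichlet(20/3, 10, 13/3)
obs 14: x=1 → posterior Dirichlet(20/3, 11, 13/3)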